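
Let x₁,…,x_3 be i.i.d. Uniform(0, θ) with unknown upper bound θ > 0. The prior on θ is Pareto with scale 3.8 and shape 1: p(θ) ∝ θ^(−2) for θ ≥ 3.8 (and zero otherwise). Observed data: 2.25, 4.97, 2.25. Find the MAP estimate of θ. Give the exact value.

θ̂_MAP = 4.97

The Uniform(0, θ) likelihood is θ^(−n) for θ ≥ max(xᵢ), zero otherwise. Here max(xᵢ) = 4.97.
Posterior ∝ θ^(−2) · θ^(−3) = θ^(−5) on θ ≥ max(3.8, 4.97) = 4.97.
This density is strictly decreasing in θ, so the posterior mode lies at the lower boundary of the support.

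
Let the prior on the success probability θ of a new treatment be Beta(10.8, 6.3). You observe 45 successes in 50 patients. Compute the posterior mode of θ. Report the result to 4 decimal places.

Prior: Beta(10.8, 6.3).
Data: 45 successes in 50 trials. The binomial likelihood contributes θ^45(1−θ)^5, so the posterior is Beta(10.8+45, 6.3+5) = Beta(55.8, 11.3).
For Beta(a, b) with a, b > 1 the mode is (a−1)/(a+b−2) = 54.8/65.1 ≈ 0.8418.

θ̂_MAP = 0.8418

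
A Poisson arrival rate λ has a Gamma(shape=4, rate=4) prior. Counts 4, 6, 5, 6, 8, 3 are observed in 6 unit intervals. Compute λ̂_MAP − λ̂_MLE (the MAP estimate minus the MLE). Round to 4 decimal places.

MAP − MLE = -1.8333

Σxᵢ = 32. Posterior is Gamma(36, 10); MAP = (36−1)/10 = 35/10 ≈ 3.50000.
MLE = x̄ = 32/6 ≈ 5.33333.
Difference = 35/10 − 32/6 = -11/6 ≈ -1.8333.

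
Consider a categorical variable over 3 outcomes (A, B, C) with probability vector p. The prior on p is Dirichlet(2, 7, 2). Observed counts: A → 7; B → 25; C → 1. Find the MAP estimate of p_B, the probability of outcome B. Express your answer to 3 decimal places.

MAP estimate of p_B = 0.756

The posterior is Dirichlet(αᵢ + nᵢ) = Dirichlet(9, 32, 3).
For a Dirichlet(a₁,…,a_K) with all aᵢ > 1, the mode has j-th component (aⱼ − 1)/(Σaᵢ − K).
Here Σaᵢ = 44 and K = 3, so p_B = (32 − 1)/(44 − 3) = 31/41 ≈ 0.756.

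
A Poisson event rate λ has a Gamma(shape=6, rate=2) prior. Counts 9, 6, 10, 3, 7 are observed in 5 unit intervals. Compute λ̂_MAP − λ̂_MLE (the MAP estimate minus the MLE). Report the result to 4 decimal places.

Σxᵢ = 35. Posterior is Gamma(41, 7); MAP = (41−1)/7 = 40/7 ≈ 5.71429.
MLE = x̄ = 35/5 ≈ 7.00000.
Difference = 40/7 − 35/5 = -9/7 ≈ -1.2857.

MAP − MLE = -1.2857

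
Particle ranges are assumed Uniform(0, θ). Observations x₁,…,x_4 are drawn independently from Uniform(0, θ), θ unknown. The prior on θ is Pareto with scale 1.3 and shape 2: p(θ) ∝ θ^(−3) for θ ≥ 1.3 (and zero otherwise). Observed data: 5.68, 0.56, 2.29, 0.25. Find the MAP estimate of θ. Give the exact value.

The Uniform(0, θ) likelihood is θ^(−n) for θ ≥ max(xᵢ), zero otherwise. Here max(xᵢ) = 5.68.
Posterior ∝ θ^(−3) · θ^(−4) = θ^(−7) on θ ≥ max(1.3, 5.68) = 5.68.
This density is strictly decreasing in θ, so the posterior mode lies at the lower boundary of the support.

θ̂_MAP = 5.68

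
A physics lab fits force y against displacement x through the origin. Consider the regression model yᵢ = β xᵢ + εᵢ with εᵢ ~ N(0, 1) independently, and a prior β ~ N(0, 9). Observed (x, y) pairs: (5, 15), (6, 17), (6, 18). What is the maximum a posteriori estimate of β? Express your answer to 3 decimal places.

log p(β | y) = −Σ(yᵢ − βxᵢ)²/(2·1) − β²/(2·9) + const.
Setting the derivative to zero: Σxᵢ(yᵢ − βxᵢ)/1 − β/9 = 0, so β = Σxᵢyᵢ / (Σxᵢ² + σ²/τ²).
Σxᵢyᵢ = 5·15 + 6·17 + 6·18 = 285; Σxᵢ² = 97; σ²/τ² = 1/9.
β̂_MAP = 285 / (97 + 1/9) = 285/(874/9) = 135/46 ≈ 2.935.

β̂_MAP = 2.935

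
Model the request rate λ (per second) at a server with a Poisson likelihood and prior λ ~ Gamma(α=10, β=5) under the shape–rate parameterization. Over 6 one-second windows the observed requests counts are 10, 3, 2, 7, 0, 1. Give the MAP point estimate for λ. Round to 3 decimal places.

λ̂_MAP = 2.909

Σxᵢ = 10+3+2+7+0+1 = 23, with n = 6.
Posterior ∝ λ^9e^(−5λ) · λ^23e^(−6λ) = λ^32e^(−11λ), i.e. Gamma(shape=33, rate=11).
The mode of a Gamma(a, b) with a ≥ 1 (shape–rate) is (a−1)/b = 32/11 ≈ 2.909.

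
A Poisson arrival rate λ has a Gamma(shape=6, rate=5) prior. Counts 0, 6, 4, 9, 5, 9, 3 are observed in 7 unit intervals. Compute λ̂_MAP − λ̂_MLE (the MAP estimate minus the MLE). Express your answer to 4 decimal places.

MAP − MLE = -1.7262

Σxᵢ = 36. Posterior is Gamma(42, 12); MAP = (42−1)/12 = 41/12 ≈ 3.41667.
MLE = x̄ = 36/7 ≈ 5.14286.
Difference = 41/12 − 36/7 = -145/84 ≈ -1.7262.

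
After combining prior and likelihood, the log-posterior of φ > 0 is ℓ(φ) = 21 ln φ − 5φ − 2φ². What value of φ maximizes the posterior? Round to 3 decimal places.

ℓ'(φ) = 21/φ − 5 − 4φ. Setting this to zero and multiplying by φ: 4φ² + 5φ − 21 = 0.
φ = (−5 + √(5² + 4·4·21)) / (2·4) = (−5 + √361) / 8 = (−5 + 19)/8 = 7/4.
ℓ''(φ) = −21/φ² − 4 < 0, confirming a maximum.

φ̂_MAP = 1.750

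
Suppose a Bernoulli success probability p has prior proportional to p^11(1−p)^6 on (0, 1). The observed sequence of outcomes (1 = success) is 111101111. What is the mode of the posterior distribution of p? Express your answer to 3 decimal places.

p̂_MAP = 0.731

The prior density ∝ p^11(1−p)^6 is the kernel of Beta(12, 7).
Data: 8 successes in 9 trials (from the sequence). The binomial likelihood contributes p^8(1−p)^1, so the posterior is Beta(12+8, 7+1) = Beta(20, 8).
For Beta(a, b) with a, b > 1 the mode is (a−1)/(a+b−2) = 19/26 ≈ 0.731.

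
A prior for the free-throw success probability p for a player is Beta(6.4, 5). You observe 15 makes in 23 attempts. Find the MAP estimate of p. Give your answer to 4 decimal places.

Prior: Beta(6.4, 5).
Data: 15 successes in 23 trials. The binomial likelihood contributes p^15(1−p)^8, so the posterior is Beta(6.4+15, 5+8) = Beta(21.4, 13).
For Beta(a, b) with a, b > 1 the mode is (a−1)/(a+b−2) = 20.4/32.4 ≈ 0.6296.

p̂_MAP = 0.6296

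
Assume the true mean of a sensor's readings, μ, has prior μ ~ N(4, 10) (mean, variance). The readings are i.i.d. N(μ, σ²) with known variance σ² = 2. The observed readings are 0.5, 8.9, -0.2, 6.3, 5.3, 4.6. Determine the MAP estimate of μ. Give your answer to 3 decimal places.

n = 6; x̄ = (0.5 + 8.9 + (-0.2) + 6.3 + 5.3 + 4.6)/6 = 25.4/6 = 127/30 ≈ 4.2333.
For a Normal prior and Normal likelihood with known variance, the posterior is Normal; its mode equals its mean, the precision-weighted average.
Prior precision 1/σ₀² = 1/10 = 0.1; data precision n/σ² = 6/2 = 3.
μ̂ = (0.1·4 + 3·(127/30)) / (0.1 + 3) = 13.1/3.1 = 131/31 ≈ 4.226.

μ̂_MAP = 4.226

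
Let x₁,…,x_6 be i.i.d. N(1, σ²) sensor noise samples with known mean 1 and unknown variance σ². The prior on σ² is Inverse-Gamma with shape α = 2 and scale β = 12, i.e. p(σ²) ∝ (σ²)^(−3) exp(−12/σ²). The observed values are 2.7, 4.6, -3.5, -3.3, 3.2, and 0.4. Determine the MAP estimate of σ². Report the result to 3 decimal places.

σ̂²_MAP = 6.983

Sum of squared deviations about the known mean: SS = (2.7−1)² + (4.6−1)² + (-3.5−1)² + (-3.3−1)² + (3.2−1)² + (0.4−1)² = 59.79.
The Normal likelihood contributes (σ²)^(−n/2) exp(−SS/(2σ²)), so the posterior is Inverse-Gamma(α + n/2, β + SS/2) = Inverse-Gamma(5, 41.895).
The mode of Inverse-Gamma(a, b) is b/(a+1) = 41.895/6 ≈ 6.983.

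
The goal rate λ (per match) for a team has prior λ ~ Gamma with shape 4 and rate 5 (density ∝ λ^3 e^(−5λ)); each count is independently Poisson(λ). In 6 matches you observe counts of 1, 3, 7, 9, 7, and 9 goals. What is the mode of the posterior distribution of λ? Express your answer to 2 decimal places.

λ̂_MAP = 3.55

Σxᵢ = 1+3+7+9+7+9 = 36, with n = 6.
Posterior ∝ λ^3e^(−5λ) · λ^36e^(−6λ) = λ^39e^(−11λ), i.e. Gamma(shape=40, rate=11).
The mode of a Gamma(a, b) with a ≥ 1 (shape–rate) is (a−1)/b = 39/11 ≈ 3.55.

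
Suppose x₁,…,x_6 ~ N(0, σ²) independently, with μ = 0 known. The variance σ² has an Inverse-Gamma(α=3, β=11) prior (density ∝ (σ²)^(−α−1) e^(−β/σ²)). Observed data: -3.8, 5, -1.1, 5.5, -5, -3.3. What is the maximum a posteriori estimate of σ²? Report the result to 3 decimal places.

σ̂²_MAP = 9.199

Sum of squared deviations about the known mean: SS = (-3.8−0)² + (5−0)² + (-1.1−0)² + (5.5−0)² + (-5−0)² + (-3.3−0)² = 106.79.
The Normal likelihood contributes (σ²)^(−n/2) exp(−SS/(2σ²)), so the posterior is Inverse-Gamma(α + n/2, β + SS/2) = Inverse-Gamma(6, 64.395).
The mode of Inverse-Gamma(a, b) is b/(a+1) = 64.395/7 ≈ 9.199.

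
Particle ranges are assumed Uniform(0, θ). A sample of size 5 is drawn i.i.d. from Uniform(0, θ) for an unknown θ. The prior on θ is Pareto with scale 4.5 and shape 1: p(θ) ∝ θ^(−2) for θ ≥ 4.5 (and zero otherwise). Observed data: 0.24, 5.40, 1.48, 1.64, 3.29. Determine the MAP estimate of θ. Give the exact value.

The Uniform(0, θ) likelihood is θ^(−n) for θ ≥ max(xᵢ), zero otherwise. Here max(xᵢ) = 5.40.
Posterior ∝ θ^(−2) · θ^(−5) = θ^(−7) on θ ≥ max(4.5, 5.40) = 5.40.
This density is strictly decreasing in θ, so the posterior mode lies at the lower boundary of the support.

θ̂_MAP = 5.40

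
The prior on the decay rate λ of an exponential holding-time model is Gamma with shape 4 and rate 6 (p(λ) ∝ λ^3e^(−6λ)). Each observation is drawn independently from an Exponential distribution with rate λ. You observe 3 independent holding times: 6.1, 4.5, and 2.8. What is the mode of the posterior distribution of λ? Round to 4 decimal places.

λ̂_MAP = 0.3093

The Exponential(rate=λ) likelihood is ∝ λ^n e^(−λΣtᵢ). Here n = 3 and Σtᵢ = 6.1 + 4.5 + 2.8 = 13.4.
Posterior ∝ λ^3e^(−6λ) · λ^3e^(−13.4λ) = λ^6e^(−19.4λ), i.e. Gamma(7, 19.4).
Mode = (a−1)/b = 6/19.4 ≈ 0.3093.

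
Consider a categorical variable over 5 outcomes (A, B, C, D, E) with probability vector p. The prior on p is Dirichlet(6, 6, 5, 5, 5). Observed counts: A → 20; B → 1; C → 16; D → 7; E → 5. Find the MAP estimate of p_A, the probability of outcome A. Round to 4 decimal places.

MAP estimate of p_A = 0.3521

The posterior is Dirichlet(αᵢ + nᵢ) = Dirichlet(26, 7, 21, 12, 10).
For a Dirichlet(a₁,…,a_K) with all aᵢ > 1, the mode has j-th component (aⱼ − 1)/(Σaᵢ − K).
Here Σaᵢ = 76 and K = 5, so p_A = (26 − 1)/(76 − 5) = 25/71 ≈ 0.3521.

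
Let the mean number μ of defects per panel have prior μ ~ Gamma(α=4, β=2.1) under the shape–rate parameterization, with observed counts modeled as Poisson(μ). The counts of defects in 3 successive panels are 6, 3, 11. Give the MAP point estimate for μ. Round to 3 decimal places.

Σxᵢ = 6+3+11 = 20, with n = 3.
Posterior ∝ μ^3e^(−2.1μ) · μ^20e^(−3μ) = μ^23e^(−5.1μ), i.e. Gamma(shape=24, rate=5.1).
The mode of a Gamma(a, b) with a ≥ 1 (shape–rate) is (a−1)/b = 23/5.1 ≈ 4.510.

μ̂_MAP = 4.510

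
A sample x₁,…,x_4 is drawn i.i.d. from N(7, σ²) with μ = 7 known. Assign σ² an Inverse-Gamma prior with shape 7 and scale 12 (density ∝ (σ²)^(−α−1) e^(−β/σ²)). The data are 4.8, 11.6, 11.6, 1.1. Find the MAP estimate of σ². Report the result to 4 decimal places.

Sum of squared deviations about the known mean: SS = (4.8−7)² + (11.6−7)² + (11.6−7)² + (1.1−7)² = 81.97.
The Normal likelihood contributes (σ²)^(−n/2) exp(−SS/(2σ²)), so the posterior is Inverse-Gamma(α + n/2, β + SS/2) = Inverse-Gamma(9, 52.985).
The mode of Inverse-Gamma(a, b) is b/(a+1) = 52.985/10 ≈ 5.2985.

σ̂²_MAP = 5.2985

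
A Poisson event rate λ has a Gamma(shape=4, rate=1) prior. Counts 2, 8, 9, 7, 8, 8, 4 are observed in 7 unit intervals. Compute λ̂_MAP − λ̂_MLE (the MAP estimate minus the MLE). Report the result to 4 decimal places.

MAP − MLE = -0.4464

Σxᵢ = 46. Posterior is Gamma(50, 8); MAP = (50−1)/8 = 49/8 ≈ 6.12500.
MLE = x̄ = 46/7 ≈ 6.57143.
Difference = 49/8 − 46/7 = -25/56 ≈ -0.4464.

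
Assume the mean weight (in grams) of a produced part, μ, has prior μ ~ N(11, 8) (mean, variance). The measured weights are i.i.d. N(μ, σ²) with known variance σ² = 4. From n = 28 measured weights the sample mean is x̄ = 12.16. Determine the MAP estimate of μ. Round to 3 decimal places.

μ̂_MAP = 12.140

n = 28, x̄ = 12.16.
For a Normal prior and Normal likelihood with known variance, the posterior is Normal; its mode equals its mean, the precision-weighted average.
Prior precision 1/σ₀² = 1/8 = 0.125; data precision n/σ² = 28/4 = 7.
μ̂ = (0.125·11 + 7·12.16) / (0.125 + 7) = 86.495/7.125 = 17299/1425 ≈ 12.140.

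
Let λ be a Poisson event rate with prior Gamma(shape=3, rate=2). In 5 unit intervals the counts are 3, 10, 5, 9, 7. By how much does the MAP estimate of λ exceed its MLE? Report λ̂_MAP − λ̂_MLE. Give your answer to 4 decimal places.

MAP − MLE = -1.6571

Σxᵢ = 34. Posterior is Gamma(37, 7); MAP = (37−1)/7 = 36/7 ≈ 5.14286.
MLE = x̄ = 34/5 ≈ 6.80000.
Difference = 36/7 − 34/5 = -58/35 ≈ -1.6571.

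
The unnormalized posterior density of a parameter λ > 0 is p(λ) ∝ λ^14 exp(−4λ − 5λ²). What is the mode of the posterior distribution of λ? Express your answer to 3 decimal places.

ℓ'(λ) = 14/λ − 4 − 10λ. Setting this to zero and multiplying by λ: 10λ² + 4λ − 14 = 0.
λ = (−4 + √(4² + 4·10·14)) / (2·10) = (−4 + √576) / 20 = (−4 + 24)/20 = 1.
ℓ''(λ) = −14/λ² − 10 < 0, confirming a maximum.

λ̂_MAP = 1.000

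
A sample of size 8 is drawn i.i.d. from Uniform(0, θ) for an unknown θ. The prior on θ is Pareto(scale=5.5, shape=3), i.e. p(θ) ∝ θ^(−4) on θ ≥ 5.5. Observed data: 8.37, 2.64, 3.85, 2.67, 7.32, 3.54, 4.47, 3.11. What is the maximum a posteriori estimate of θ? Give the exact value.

The Uniform(0, θ) likelihood is θ^(−n) for θ ≥ max(xᵢ), zero otherwise. Here max(xᵢ) = 8.37.
Posterior ∝ θ^(−4) · θ^(−8) = θ^(−12) on θ ≥ max(5.5, 8.37) = 8.37.
This density is strictly decreasing in θ, so the posterior mode lies at the lower boundary of the support.

θ̂_MAP = 8.37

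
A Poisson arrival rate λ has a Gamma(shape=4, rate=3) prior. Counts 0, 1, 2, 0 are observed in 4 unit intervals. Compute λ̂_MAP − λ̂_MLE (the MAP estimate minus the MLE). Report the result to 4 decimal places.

MAP − MLE = 0.1071

Σxᵢ = 3. Posterior is Gamma(7, 7); MAP = (7−1)/7 = 6/7 ≈ 0.85714.
MLE = x̄ = 3/4 ≈ 0.75000.
Difference = 6/7 − 3/4 = 3/28 ≈ 0.1071.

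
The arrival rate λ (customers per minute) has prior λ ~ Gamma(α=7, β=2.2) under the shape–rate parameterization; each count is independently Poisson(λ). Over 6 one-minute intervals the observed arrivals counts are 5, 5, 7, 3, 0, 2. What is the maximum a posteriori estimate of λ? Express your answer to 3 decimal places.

Σxᵢ = 5+5+7+3+0+2 = 22, with n = 6.
Posterior ∝ λ^6e^(−2.2λ) · λ^22e^(−6λ) = λ^28e^(−8.2λ), i.e. Gamma(shape=29, rate=8.2).
The mode of a Gamma(a, b) with a ≥ 1 (shape–rate) is (a−1)/b = 28/8.2 ≈ 3.415.

λ̂_MAP = 3.415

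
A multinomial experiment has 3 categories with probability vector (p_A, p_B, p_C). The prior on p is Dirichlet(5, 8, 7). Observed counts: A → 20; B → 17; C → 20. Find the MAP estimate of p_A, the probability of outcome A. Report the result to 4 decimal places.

The posterior is Dirichlet(αᵢ + nᵢ) = Dirichlet(25, 25, 27).
For a Dirichlet(a₁,…,a_K) with all aᵢ > 1, the mode has j-th component (aⱼ − 1)/(Σaᵢ − K).
Here Σaᵢ = 77 and K = 3, so p_A = (25 − 1)/(77 − 3) = 24/74 ≈ 0.3243.

MAP estimate of p_A = 0.3243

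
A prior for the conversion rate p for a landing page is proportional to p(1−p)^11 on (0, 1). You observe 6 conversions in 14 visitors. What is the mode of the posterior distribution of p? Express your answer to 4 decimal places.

p̂_MAP = 0.2692

The prior density ∝ p(1−p)^11 is the kernel of Beta(2, 12).
Data: 6 successes in 14 trials. The binomial likelihood contributes p^6(1−p)^8, so the posterior is Beta(2+6, 12+8) = Beta(8, 20).
For Beta(a, b) with a, b > 1 the mode is (a−1)/(a+b−2) = 7/26 ≈ 0.2692.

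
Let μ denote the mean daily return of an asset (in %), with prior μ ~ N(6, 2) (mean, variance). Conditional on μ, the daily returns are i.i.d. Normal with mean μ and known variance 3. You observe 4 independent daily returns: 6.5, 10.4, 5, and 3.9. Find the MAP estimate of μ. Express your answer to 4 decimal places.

μ̂_MAP = 6.3273

n = 4; x̄ = (6.5 + 10.4 + 5 + 3.9)/4 = 25.8/4 = 6.45.
For a Normal prior and Normal likelihood with known variance, the posterior is Normal; its mode equals its mean, the precision-weighted average.
Prior precision 1/σ₀² = 1/2 = 0.5; data precision n/σ² = 4/3.
μ̂ = (0.5·6 + (4/3)·6.45) / (0.5 + 4/3) = 11.6/(11/6) = 348/55 ≈ 6.3273.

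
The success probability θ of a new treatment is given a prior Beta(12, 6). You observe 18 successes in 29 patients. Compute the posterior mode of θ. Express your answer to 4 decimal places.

θ̂_MAP = 0.6444

Prior: Beta(12, 6).
Data: 18 successes in 29 trials. The binomial likelihood contributes θ^18(1−θ)^11, so the posterior is Beta(12+18, 6+11) = Beta(30, 17).
For Beta(a, b) with a, b > 1 the mode is (a−1)/(a+b−2) = 29/45 ≈ 0.6444.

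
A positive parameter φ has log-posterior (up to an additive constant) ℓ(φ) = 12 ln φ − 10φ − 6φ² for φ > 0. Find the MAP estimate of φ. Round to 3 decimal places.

ℓ'(φ) = 12/φ − 10 − 12φ. Setting this to zero and multiplying by φ: 12φ² + 10φ − 12 = 0.
φ = (−10 + √(10² + 4·12·12)) / (2·12) = (−10 + √676) / 24 = (−10 + 26)/24 = 2/3.
ℓ''(φ) = −12/φ² − 12 < 0, confirming a maximum.

φ̂_MAP = 0.667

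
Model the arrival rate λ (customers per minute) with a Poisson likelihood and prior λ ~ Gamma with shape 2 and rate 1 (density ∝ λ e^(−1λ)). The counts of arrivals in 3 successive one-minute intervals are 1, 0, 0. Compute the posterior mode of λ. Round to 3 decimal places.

λ̂_MAP = 0.500

Σxᵢ = 1+0+0 = 1, with n = 3.
Posterior ∝ λe^(−1λ) · λe^(−3λ) = λ^2e^(−4λ), i.e. Gamma(shape=3, rate=4).
The mode of a Gamma(a, b) with a ≥ 1 (shape–rate) is (a−1)/b = 2/4 ≈ 0.500.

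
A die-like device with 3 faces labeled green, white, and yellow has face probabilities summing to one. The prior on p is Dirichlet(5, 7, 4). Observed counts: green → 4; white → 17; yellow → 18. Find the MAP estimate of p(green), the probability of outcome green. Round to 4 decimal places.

The posterior is Dirichlet(αᵢ + nᵢ) = Dirichlet(9, 24, 22).
For a Dirichlet(a₁,…,a_K) with all aᵢ > 1, the mode has j-th component (aⱼ − 1)/(Σaᵢ − K).
Here Σaᵢ = 55 and K = 3, so p(green) = (9 − 1)/(55 − 3) = 8/52 ≈ 0.1538.

MAP estimate of p(green) = 0.1538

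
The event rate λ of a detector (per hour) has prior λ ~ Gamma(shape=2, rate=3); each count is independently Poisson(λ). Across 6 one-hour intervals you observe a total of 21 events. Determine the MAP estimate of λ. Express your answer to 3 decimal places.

λ̂_MAP = 2.444

Σxᵢ = 21, n = 6.
Posterior ∝ λe^(−3λ) · λ^21e^(−6λ) = λ^22e^(−9λ), i.e. Gamma(shape=23, rate=9).
The mode of a Gamma(a, b) with a ≥ 1 (shape–rate) is (a−1)/b = 22/9 ≈ 2.444.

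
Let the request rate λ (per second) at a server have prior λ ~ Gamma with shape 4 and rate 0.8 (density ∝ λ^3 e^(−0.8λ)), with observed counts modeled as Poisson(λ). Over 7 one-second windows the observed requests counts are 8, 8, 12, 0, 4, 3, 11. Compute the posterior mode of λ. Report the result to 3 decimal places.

Σxᵢ = 8+8+12+0+4+3+11 = 46, with n = 7.
Posterior ∝ λ^3e^(−0.8λ) · λ^46e^(−7λ) = λ^49e^(−7.8λ), i.e. Gamma(shape=50, rate=7.8).
The mode of a Gamma(a, b) with a ≥ 1 (shape–rate) is (a−1)/b = 49/7.8 ≈ 6.282.

λ̂_MAP = 6.282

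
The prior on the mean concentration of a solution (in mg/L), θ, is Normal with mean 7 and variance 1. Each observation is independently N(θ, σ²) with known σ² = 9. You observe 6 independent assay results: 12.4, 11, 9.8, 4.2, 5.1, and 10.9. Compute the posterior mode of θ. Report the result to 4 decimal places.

n = 6; x̄ = (12.4 + 11 + 9.8 + 4.2 + 5.1 + 10.9)/6 = 53.4/6 = 8.9.
For a Normal prior and Normal likelihood with known variance, the posterior is Normal; its mode equals its mean, the precision-weighted average.
Prior precision 1/σ₀² = 1/1 = 1; data precision n/σ² = 6/9 = 2/3.
θ̂ = (1·7 + (2/3)·8.9) / (1 + 2/3) = (194/15)/(5/3) = 7.7600.

θ̂_MAP = 7.7600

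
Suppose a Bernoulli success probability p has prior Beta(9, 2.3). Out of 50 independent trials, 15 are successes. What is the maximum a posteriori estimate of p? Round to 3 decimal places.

p̂_MAP = 0.388

Prior: Beta(9, 2.3).
Data: 15 successes in 50 trials. The binomial likelihood contributes p^15(1−p)^35, so the posterior is Beta(9+15, 2.3+35) = Beta(24, 37.3).
For Beta(a, b) with a, b > 1 the mode is (a−1)/(a+b−2) = 23/59.3 ≈ 0.388.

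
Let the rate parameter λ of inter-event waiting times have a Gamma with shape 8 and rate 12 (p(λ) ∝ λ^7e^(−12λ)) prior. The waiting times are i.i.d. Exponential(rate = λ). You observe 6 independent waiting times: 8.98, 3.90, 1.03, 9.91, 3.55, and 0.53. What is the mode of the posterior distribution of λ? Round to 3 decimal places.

λ̂_MAP = 0.326

The Exponential(rate=λ) likelihood is ∝ λ^n e^(−λΣtᵢ). Here n = 6 and Σtᵢ = 8.98 + 3.90 + 1.03 + 9.91 + 3.55 + 0.53 = 27.90.
Posterior ∝ λ^7e^(−12λ) · λ^6e^(−27.90λ) = λ^13e^(−39.90λ), i.e. Gamma(14, 39.90).
Mode = (a−1)/b = 13/39.90 ≈ 0.326.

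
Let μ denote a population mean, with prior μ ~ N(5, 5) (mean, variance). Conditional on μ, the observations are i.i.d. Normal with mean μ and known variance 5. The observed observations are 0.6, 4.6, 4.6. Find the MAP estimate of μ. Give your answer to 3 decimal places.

n = 3; x̄ = (0.6 + 4.6 + 4.6)/3 = 9.8/3 = 49/15 ≈ 3.2667.
For a Normal prior and Normal likelihood with known variance, the posterior is Normal; its mode equals its mean, the precision-weighted average.
Prior precision 1/σ₀² = 1/5 = 0.2; data precision n/σ² = 3/5 = 0.6.
μ̂ = (0.2·5 + 0.6·(49/15)) / (0.2 + 0.6) = 2.96/0.8 = 3.700.

μ̂_MAP = 3.700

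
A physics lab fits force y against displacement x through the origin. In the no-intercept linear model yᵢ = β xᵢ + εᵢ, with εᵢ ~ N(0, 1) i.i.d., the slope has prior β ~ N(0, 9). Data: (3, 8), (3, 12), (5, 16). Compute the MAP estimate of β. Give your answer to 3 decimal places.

log p(β | y) = −Σ(yᵢ − βxᵢ)²/(2·1) − β²/(2·9) + const.
Setting the derivative to zero: Σxᵢ(yᵢ − βxᵢ)/1 − β/9 = 0, so β = Σxᵢyᵢ / (Σxᵢ² + σ²/τ²).
Σxᵢyᵢ = 3·8 + 3·12 + 5·16 = 140; Σxᵢ² = 43; σ²/τ² = 1/9.
β̂_MAP = 140 / (43 + 1/9) = 140/(388/9) = 315/97 ≈ 3.247.

β̂_MAP = 3.247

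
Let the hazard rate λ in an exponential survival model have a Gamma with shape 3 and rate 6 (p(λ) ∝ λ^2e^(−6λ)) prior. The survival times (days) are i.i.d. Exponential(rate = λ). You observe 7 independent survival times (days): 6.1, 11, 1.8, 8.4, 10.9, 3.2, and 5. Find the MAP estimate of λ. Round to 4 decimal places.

The Exponential(rate=λ) likelihood is ∝ λ^n e^(−λΣtᵢ). Here n = 7 and Σtᵢ = 6.1 + 11 + 1.8 + 8.4 + 10.9 + 3.2 + 5 = 46.4.
Posterior ∝ λ^2e^(−6λ) · λ^7e^(−46.4λ) = λ^9e^(−52.4λ), i.e. Gamma(10, 52.4).
Mode = (a−1)/b = 9/52.4 ≈ 0.1718.

λ̂_MAP = 0.1718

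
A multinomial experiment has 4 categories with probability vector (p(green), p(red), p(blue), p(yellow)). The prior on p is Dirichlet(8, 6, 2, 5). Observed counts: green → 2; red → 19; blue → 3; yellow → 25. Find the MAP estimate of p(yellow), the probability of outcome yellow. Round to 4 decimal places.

MAP estimate of p(yellow) = 0.4394

The posterior is Dirichlet(αᵢ + nᵢ) = Dirichlet(10, 25, 5, 30).
For a Dirichlet(a₁,…,a_K) with all aᵢ > 1, the mode has j-th component (aⱼ − 1)/(Σaᵢ − K).
Here Σaᵢ = 70 and K = 4, so p(yellow) = (30 − 1)/(70 − 4) = 29/66 ≈ 0.4394.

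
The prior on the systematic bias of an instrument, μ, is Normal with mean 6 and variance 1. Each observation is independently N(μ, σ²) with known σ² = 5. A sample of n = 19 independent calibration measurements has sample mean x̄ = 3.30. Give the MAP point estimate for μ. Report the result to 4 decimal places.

n = 19, x̄ = 3.30.
For a Normal prior and Normal likelihood with known variance, the posterior is Normal; its mode equals its mean, the precision-weighted average.
Prior precision 1/σ₀² = 1/1 = 1; data precision n/σ² = 19/5 = 3.8.
μ̂ = (1·6 + 3.8·3.3) / (1 + 3.8) = 18.54/4.8 = 3.8625.

μ̂_MAP = 3.8625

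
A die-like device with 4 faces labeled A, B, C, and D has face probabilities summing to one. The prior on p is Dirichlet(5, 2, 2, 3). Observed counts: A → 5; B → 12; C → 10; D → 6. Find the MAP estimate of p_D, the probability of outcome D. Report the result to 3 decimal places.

MAP estimate of p_D = 0.195

The posterior is Dirichlet(αᵢ + nᵢ) = Dirichlet(10, 14, 12, 9).
For a Dirichlet(a₁,…,a_K) with all aᵢ > 1, the mode has j-th component (aⱼ − 1)/(Σaᵢ − K).
Here Σaᵢ = 45 and K = 4, so p_D = (9 − 1)/(45 − 4) = 8/41 ≈ 0.195.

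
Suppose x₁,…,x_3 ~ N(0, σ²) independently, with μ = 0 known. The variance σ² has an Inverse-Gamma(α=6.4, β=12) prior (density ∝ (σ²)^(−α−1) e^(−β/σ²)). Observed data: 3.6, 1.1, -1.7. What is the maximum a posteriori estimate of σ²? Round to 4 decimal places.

σ̂²_MAP = 2.3067

Sum of squared deviations about the known mean: SS = (3.6−0)² + (1.1−0)² + (-1.7−0)² = 17.06.
The Normal likelihood contributes (σ²)^(−n/2) exp(−SS/(2σ²)), so the posterior is Inverse-Gamma(α + n/2, β + SS/2) = Inverse-Gamma(7.9, 20.53).
The mode of Inverse-Gamma(a, b) is b/(a+1) = 20.53/8.9 ≈ 2.3067.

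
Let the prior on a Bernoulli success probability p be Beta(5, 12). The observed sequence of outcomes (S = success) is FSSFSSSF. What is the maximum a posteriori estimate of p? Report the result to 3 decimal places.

Prior: Beta(5, 12).
Data: 5 successes in 8 trials (from the sequence). The binomial likelihood contributes p^5(1−p)^3, so the posterior is Beta(5+5, 12+3) = Beta(10, 15).
For Beta(a, b) with a, b > 1 the mode is (a−1)/(a+b−2) = 9/23 ≈ 0.391.

p̂_MAP = 0.391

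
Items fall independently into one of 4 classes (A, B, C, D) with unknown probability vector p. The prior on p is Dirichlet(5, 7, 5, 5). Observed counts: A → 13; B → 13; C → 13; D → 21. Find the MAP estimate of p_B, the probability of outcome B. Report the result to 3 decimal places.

MAP estimate of p_B = 0.244

The posterior is Dirichlet(αᵢ + nᵢ) = Dirichlet(18, 20, 18, 26).
For a Dirichlet(a₁,…,a_K) with all aᵢ > 1, the mode has j-th component (aⱼ − 1)/(Σaᵢ − K).
Here Σaᵢ = 82 and K = 4, so p_B = (20 − 1)/(82 − 4) = 19/78 ≈ 0.244.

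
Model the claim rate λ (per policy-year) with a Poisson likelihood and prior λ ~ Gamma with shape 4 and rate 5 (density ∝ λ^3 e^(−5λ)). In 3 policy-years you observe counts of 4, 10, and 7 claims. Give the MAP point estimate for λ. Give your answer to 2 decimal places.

Σxᵢ = 4+10+7 = 21, with n = 3.
Posterior ∝ λ^3e^(−5λ) · λ^21e^(−3λ) = λ^24e^(−8λ), i.e. Gamma(shape=25, rate=8).
The mode of a Gamma(a, b) with a ≥ 1 (shape–rate) is (a−1)/b = 24/8 ≈ 3.00.

λ̂_MAP = 3.00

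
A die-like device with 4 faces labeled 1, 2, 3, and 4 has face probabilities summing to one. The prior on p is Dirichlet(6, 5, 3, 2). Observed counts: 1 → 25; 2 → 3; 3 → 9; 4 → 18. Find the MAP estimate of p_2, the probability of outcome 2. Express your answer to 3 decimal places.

MAP estimate: 0.104

The posterior is Dirichlet(αᵢ + nᵢ) = Dirichlet(31, 8, 12, 20).
For a Dirichlet(a₁,…,a_K) with all aᵢ > 1, the mode has j-th component (aⱼ − 1)/(Σaᵢ − K).
Here Σaᵢ = 71 and K = 4, so p_2 = (8 − 1)/(71 − 4) = 7/67 ≈ 0.104.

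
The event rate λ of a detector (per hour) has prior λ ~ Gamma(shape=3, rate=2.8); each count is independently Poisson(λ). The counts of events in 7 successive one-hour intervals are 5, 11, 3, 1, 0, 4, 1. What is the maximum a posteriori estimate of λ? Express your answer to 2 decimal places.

Σxᵢ = 5+11+3+1+0+4+1 = 25, with n = 7.
Posterior ∝ λ^2e^(−2.8λ) · λ^25e^(−7λ) = λ^27e^(−9.8λ), i.e. Gamma(shape=28, rate=9.8).
The mode of a Gamma(a, b) with a ≥ 1 (shape–rate) is (a−1)/b = 27/9.8 ≈ 2.76.

λ̂_MAP = 2.76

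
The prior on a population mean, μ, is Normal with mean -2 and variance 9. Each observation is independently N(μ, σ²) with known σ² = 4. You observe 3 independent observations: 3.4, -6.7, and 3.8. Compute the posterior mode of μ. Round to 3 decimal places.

μ̂_MAP = -0.113

n = 3; x̄ = (3.4 + (-6.7) + 3.8)/3 = 0.5/3 = 1/6 ≈ 0.1667.
For a Normal prior and Normal likelihood with known variance, the posterior is Normal; its mode equals its mean, the precision-weighted average.
Prior precision 1/σ₀² = 1/9; data precision n/σ² = 3/4 = 0.75.
μ̂ = ((1/9)·(-2) + 0.75·(1/6)) / (1/9 + 0.75) = (-7/72)/(31/36) = -7/62 ≈ -0.113.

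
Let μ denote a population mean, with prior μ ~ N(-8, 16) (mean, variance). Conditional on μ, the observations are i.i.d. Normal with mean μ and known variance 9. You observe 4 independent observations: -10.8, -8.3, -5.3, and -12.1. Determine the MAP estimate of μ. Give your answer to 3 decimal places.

n = 4; x̄ = ((-10.8) + (-8.3) + (-5.3) + (-12.1))/4 = -36.5/4 = -9.125.
For a Normal prior and Normal likelihood with known variance, the posterior is Normal; its mode equals its mean, the precision-weighted average.
Prior precision 1/σ₀² = 1/16 = 0.0625; data precision n/σ² = 4/9.
μ̂ = (0.0625·(-8) + (4/9)·(-9.125)) / (0.0625 + 4/9) = (-41/9)/(73/144) = -656/73 ≈ -8.986.

μ̂_MAP = -8.986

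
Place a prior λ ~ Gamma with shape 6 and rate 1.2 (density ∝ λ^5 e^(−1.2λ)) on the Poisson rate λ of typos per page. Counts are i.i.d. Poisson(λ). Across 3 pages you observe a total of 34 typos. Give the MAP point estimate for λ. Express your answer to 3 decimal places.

Σxᵢ = 34, n = 3.
Posterior ∝ λ^5e^(−1.2λ) · λ^34e^(−3λ) = λ^39e^(−4.2λ), i.e. Gamma(shape=40, rate=4.2).
The mode of a Gamma(a, b) with a ≥ 1 (shape–rate) is (a−1)/b = 39/4.2 ≈ 9.286.

λ̂_MAP = 9.286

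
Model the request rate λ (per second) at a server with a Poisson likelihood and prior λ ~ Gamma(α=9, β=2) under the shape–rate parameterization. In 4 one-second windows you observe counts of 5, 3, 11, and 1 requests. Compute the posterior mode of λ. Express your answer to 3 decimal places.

λ̂_MAP = 4.667

Σxᵢ = 5+3+11+1 = 20, with n = 4.
Posterior ∝ λ^8e^(−2λ) · λ^20e^(−4λ) = λ^28e^(−6λ), i.e. Gamma(shape=29, rate=6).
The mode of a Gamma(a, b) with a ≥ 1 (shape–rate) is (a−1)/b = 28/6 ≈ 4.667.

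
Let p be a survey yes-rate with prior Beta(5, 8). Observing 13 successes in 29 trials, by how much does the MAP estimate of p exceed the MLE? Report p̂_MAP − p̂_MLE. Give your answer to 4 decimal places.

MAP − MLE = -0.0233

Posterior is Beta(18, 24); MAP = (18−1)/(42−2) = 17/40 ≈ 0.42500.
MLE ignores the prior: p̂_MLE = k/n = 13/29 ≈ 0.44828.
Difference = 17/40 − 13/29 = -27/1160 ≈ -0.0233.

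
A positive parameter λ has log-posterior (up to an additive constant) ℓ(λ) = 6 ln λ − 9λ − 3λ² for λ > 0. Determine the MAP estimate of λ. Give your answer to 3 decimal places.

ℓ'(λ) = 6/λ − 9 − 6λ. Setting this to zero and multiplying by λ: 6λ² + 9λ − 6 = 0.
λ = (−9 + √(9² + 4·6·6)) / (2·6) = (−9 + √225) / 12 = (−9 + 15)/12 = 1/2.
ℓ''(λ) = −6/λ² − 6 < 0, confirming a maximum.

λ̂_MAP = 0.500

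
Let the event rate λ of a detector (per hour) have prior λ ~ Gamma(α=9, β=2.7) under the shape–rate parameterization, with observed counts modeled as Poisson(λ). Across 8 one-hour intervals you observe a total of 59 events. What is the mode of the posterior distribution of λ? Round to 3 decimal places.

Σxᵢ = 59, n = 8.
Posterior ∝ λ^8e^(−2.7λ) · λ^59e^(−8λ) = λ^67e^(−10.7λ), i.e. Gamma(shape=68, rate=10.7).
The mode of a Gamma(a, b) with a ≥ 1 (shape–rate) is (a−1)/b = 67/10.7 ≈ 6.262.

λ̂_MAP = 6.262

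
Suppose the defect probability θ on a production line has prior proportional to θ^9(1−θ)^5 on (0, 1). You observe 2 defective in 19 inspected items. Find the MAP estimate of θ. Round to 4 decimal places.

θ̂_MAP = 0.3333

The prior density ∝ θ^9(1−θ)^5 is the kernel of Beta(10, 6).
Data: 2 successes in 19 trials. The binomial likelihood contributes θ^2(1−θ)^17, so the posterior is Beta(10+2, 6+17) = Beta(12, 23).
For Beta(a, b) with a, b > 1 the mode is (a−1)/(a+b−2) = 11/33 ≈ 0.3333.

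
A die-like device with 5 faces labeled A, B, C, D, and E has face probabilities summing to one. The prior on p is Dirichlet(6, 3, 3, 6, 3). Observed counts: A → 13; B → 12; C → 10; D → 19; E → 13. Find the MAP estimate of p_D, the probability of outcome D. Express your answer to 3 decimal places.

The posterior is Dirichlet(αᵢ + nᵢ) = Dirichlet(19, 15, 13, 25, 16).
For a Dirichlet(a₁,…,a_K) with all aᵢ > 1, the mode has j-th component (aⱼ − 1)/(Σaᵢ − K).
Here Σaᵢ = 88 and K = 5, so p_D = (25 − 1)/(88 − 5) = 24/83 ≈ 0.289.

MAP estimate of p_D = 0.289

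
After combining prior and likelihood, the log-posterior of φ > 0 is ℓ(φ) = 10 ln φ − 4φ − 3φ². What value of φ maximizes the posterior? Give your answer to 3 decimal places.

φ̂_MAP = 1.000

ℓ'(φ) = 10/φ − 4 − 6φ. Setting this to zero and multiplying by φ: 6φ² + 4φ − 10 = 0.
φ = (−4 + √(4² + 4·6·10)) / (2·6) = (−4 + √256) / 12 = (−4 + 16)/12 = 1.
ℓ''(φ) = −10/φ² − 6 < 0, confirming a maximum.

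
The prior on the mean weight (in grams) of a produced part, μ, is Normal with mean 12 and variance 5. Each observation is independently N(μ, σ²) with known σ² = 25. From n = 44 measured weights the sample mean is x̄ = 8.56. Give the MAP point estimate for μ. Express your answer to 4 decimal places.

n = 44, x̄ = 8.56.
For a Normal prior and Normal likelihood with known variance, the posterior is Normal; its mode equals its mean, the precision-weighted average.
Prior precision 1/σ₀² = 1/5 = 0.2; data precision n/σ² = 44/25 = 1.76.
μ̂ = (0.2·12 + 1.76·8.56) / (0.2 + 1.76) = 17.4656/1.96 = 10916/1225 ≈ 8.9110.

μ̂_MAP = 8.9110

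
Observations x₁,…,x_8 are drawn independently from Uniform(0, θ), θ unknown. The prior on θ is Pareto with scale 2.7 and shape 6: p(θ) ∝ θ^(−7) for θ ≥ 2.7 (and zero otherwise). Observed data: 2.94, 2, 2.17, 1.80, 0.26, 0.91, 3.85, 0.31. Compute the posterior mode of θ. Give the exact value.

The Uniform(0, θ) likelihood is θ^(−n) for θ ≥ max(xᵢ), zero otherwise. Here max(xᵢ) = 3.85.
Posterior ∝ θ^(−7) · θ^(−8) = θ^(−15) on θ ≥ max(2.7, 3.85) = 3.85.
This density is strictly decreasing in θ, so the posterior mode lies at the lower boundary of the support.

θ̂_MAP = 3.85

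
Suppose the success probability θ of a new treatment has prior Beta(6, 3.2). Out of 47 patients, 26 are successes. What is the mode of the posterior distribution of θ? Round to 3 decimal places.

Prior: Beta(6, 3.2).
Data: 26 successes in 47 trials. The binomial likelihood contributes θ^26(1−θ)^21, so the posterior is Beta(6+26, 3.2+21) = Beta(32, 24.2).
For Beta(a, b) with a, b > 1 the mode is (a−1)/(a+b−2) = 31/54.2 ≈ 0.572.

θ̂_MAP = 0.572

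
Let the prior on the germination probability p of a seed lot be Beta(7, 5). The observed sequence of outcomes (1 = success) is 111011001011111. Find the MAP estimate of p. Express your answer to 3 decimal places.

Prior: Beta(7, 5).
Data: 11 successes in 15 trials (from the sequence). The binomial likelihood contributes p^11(1−p)^4, so the posterior is Beta(7+11, 5+4) = Beta(18, 9).
For Beta(a, b) with a, b > 1 the mode is (a−1)/(a+b−2) = 17/25 ≈ 0.680.

p̂_MAP = 0.680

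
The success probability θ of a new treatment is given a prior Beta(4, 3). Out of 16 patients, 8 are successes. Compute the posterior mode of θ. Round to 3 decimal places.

θ̂_MAP = 0.524

Prior: Beta(4, 3).
Data: 8 successes in 16 trials. The binomial likelihood contributes θ^8(1−θ)^8, so the posterior is Beta(4+8, 3+8) = Beta(12, 11).
For Beta(a, b) with a, b > 1 the mode is (a−1)/(a+b−2) = 11/21 ≈ 0.524.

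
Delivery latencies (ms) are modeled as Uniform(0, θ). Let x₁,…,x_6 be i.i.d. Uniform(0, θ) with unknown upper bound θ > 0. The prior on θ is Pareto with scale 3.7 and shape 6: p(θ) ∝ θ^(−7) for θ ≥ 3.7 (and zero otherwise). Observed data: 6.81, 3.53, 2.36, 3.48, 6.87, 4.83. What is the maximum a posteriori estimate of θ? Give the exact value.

θ̂_MAP = 6.87

The Uniform(0, θ) likelihood is θ^(−n) for θ ≥ max(xᵢ), zero otherwise. Here max(xᵢ) = 6.87.
Posterior ∝ θ^(−7) · θ^(−6) = θ^(−13) on θ ≥ max(3.7, 6.87) = 6.87.
This density is strictly decreasing in θ, so the posterior mode lies at the lower boundary of the support.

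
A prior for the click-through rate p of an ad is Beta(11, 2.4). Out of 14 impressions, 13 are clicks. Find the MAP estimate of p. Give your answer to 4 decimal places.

Prior: Beta(11, 2.4).
Data: 13 successes in 14 trials. The binomial likelihood contributes p^13(1−p)^1, so the posterior is Beta(11+13, 2.4+1) = Beta(24, 3.4).
For Beta(a, b) with a, b > 1 the mode is (a−1)/(a+b−2) = 23/25.4 ≈ 0.9055.

p̂_MAP = 0.9055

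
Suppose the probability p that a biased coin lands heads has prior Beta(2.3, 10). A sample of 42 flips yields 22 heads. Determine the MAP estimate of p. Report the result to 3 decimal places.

Prior: Beta(2.3, 10).
Data: 22 successes in 42 trials. The binomial likelihood contributes p^22(1−p)^20, so the posterior is Beta(2.3+22, 10+20) = Beta(24.3, 30).
For Beta(a, b) with a, b > 1 the mode is (a−1)/(a+b−2) = 23.3/52.3 ≈ 0.446.

p̂_MAP = 0.446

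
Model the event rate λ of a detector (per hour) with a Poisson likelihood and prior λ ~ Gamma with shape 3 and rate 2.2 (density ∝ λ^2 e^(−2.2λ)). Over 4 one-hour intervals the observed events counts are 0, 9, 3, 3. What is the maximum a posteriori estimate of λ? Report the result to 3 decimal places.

λ̂_MAP = 2.742

Σxᵢ = 0+9+3+3 = 15, with n = 4.
Posterior ∝ λ^2e^(−2.2λ) · λ^15e^(−4λ) = λ^17e^(−6.2λ), i.e. Gamma(shape=18, rate=6.2).
The mode of a Gamma(a, b) with a ≥ 1 (shape–rate) is (a−1)/b = 17/6.2 ≈ 2.742.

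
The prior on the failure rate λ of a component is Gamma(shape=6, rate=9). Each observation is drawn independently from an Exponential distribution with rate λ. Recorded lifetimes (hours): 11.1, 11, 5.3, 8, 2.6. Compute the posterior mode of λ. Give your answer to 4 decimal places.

The Exponential(rate=λ) likelihood is ∝ λ^n e^(−λΣtᵢ). Here n = 5 and Σtᵢ = 11.1 + 11 + 5.3 + 8 + 2.6 = 38.
Posterior ∝ λ^5e^(−9λ) · λ^5e^(−38λ) = λ^10e^(−47λ), i.e. Gamma(11, 47).
Mode = (a−1)/b = 10/47 ≈ 0.2128.

λ̂_MAP = 0.2128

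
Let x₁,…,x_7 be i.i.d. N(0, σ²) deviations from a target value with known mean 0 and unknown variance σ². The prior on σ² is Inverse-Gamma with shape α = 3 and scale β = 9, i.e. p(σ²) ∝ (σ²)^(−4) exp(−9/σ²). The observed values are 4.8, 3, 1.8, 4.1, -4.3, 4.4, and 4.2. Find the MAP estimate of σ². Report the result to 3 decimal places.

σ̂²_MAP = 8.372

Sum of squared deviations about the known mean: SS = (4.8−0)² + (3−0)² + (1.8−0)² + (4.1−0)² + (-4.3−0)² + (4.4−0)² + (4.2−0)² = 107.58.
The Normal likelihood contributes (σ²)^(−n/2) exp(−SS/(2σ²)), so the posterior is Inverse-Gamma(α + n/2, β + SS/2) = Inverse-Gamma(6.5, 62.79).
The mode of Inverse-Gamma(a, b) is b/(a+1) = 62.79/7.5 ≈ 8.372.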